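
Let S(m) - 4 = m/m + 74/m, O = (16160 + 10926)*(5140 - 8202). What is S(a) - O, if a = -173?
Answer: 14348159227/173 ≈ 8.2937e+7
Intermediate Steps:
O = -82937332 (O = 27086*(-3062) = -82937332)
S(m) = 5 + 74/m (S(m) = 4 + (m/m + 74/m) = 4 + (1 + 74/m) = 5 + 74/m)
S(a) - O = (5 + 74/(-173)) - 1*(-82937332) = (5 + 74*(-1/173)) + 82937332 = (5 - 74/173) + 82937332 = 791/173 + 82937332 = 14348159227/173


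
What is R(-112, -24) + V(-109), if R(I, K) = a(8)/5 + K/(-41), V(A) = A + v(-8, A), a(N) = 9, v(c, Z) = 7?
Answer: -20421/205 ≈ -99.615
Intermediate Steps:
V(A) = 7 + A (V(A) = A + 7 = 7 + A)
R(I, K) = 9/5 - K/41 (R(I, K) = 9/5 + K/(-41) = 9*(1/5) + K*(-1/41) = 9/5 - K/41)
R(-112, -24) + V(-109) = (9/5 - 1/41*(-24)) + (7 - 109) = (9/5 + 24/41) - 102 = 489/205 - 102 = -20421/205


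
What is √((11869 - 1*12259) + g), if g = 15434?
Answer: 2*√3761 ≈ 122.65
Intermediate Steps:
√((11869 - 1*12259) + g) = √((11869 - 1*12259) + 15434) = √((11869 - 12259) + 15434) = √(-390 + 15434) = √15044 = 2*√3761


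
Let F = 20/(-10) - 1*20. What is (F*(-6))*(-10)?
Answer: -1320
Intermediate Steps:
F = -22 (F = 20*(-⅒) - 20 = -2 - 20 = -22)
(F*(-6))*(-10) = -22*(-6)*(-10) = 132*(-10) = -1320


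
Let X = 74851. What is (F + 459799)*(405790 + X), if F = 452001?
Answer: 438248463800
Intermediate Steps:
(F + 459799)*(405790 + X) = (452001 + 459799)*(405790 + 74851) = 911800*480641 = 438248463800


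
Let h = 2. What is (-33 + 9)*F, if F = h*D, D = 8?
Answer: -384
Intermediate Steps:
F = 16 (F = 2*8 = 16)
(-33 + 9)*F = (-33 + 9)*16 = -24*16 = -384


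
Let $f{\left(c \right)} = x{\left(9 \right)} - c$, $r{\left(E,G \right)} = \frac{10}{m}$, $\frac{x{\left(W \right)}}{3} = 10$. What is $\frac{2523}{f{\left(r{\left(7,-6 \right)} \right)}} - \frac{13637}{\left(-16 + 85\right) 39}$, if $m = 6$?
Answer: $\frac{1477618}{17595} \approx 83.979$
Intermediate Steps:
$x{\left(W \right)} = 30$ ($x{\left(W \right)} = 3 \cdot 10 = 30$)
$r{\left(E,G \right)} = \frac{5}{3}$ ($r{\left(E,G \right)} = \frac{10}{6} = 10 \cdot \frac{1}{6} = \frac{5}{3}$)
$f{\left(c \right)} = 30 - c$
$\frac{2523}{f{\left(r{\left(7,-6 \right)} \right)}} - \frac{13637}{\left(-16 + 85\right) 39} = \frac{2523}{30 - \frac{5}{3}} - \frac{13637}{\left(-16 + 85\right) 39} = \frac{2523}{30 - \frac{5}{3}} - \frac{13637}{69 \cdot 39} = \frac{2523}{\frac{85}{3}} - \frac{13637}{2691} = 2523 \cdot \frac{3}{85} - \frac{1049}{207} = \frac{7569}{85} - \frac{1049}{207} = \frac{1477618}{17595}$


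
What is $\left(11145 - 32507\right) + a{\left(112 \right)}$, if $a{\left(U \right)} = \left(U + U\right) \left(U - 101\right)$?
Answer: $-18898$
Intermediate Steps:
$a{\left(U \right)} = 2 U \left(-101 + U\right)$
$\left(11145 - 32507\right) + a{\left(112 \right)} = \left(11145 - 32507\right) + 2 \cdot 112 \left(-101 + 112\right) = -21362 + 2 \cdot 112 \cdot 11 = -21362 + 2464 = -18898$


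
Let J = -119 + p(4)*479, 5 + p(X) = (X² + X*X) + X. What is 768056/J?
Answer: 384028/7365 ≈ 52.142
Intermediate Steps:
p(X) = -5 + X + 2*X² (p(X) = -5 + ((X² + X*X) + X) = -5 + ((X² + X²) + X) = -5 + (2*X² + X) = -5 + (X + 2*X²) = -5 + X + 2*X²)
J = 14730 (J = -119 + (-5 + 4 + 2*4²)*479 = -119 + (-5 + 4 + 2*16)*479 = -119 + (-5 + 4 + 32)*479 = -119 + 31*479 = -119 + 14849 = 14730)
768056/J = 768056/14730 = 768056*(1/14730) = 384028/7365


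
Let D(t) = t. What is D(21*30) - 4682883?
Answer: -4682253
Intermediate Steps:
D(21*30) - 4682883 = 21*30 - 4682883 = 630 - 4682883 = -4682253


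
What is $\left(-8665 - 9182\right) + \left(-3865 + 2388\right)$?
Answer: $-19324$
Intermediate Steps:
$\left(-8665 - 9182\right) + \left(-3865 + 2388\right) = -17847 - 1477 = -19324$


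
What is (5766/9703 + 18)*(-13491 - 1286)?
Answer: -86002140/313 ≈ -2.7477e+5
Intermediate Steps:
(5766/9703 + 18)*(-13491 - 1286) = (5766*(1/9703) + 18)*(-14777) = (186/313 + 18)*(-14777) = (5820/313)*(-14777) = -86002140/313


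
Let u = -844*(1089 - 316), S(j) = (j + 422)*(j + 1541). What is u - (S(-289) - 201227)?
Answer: -617701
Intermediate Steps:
S(j) = (422 + j)*(1541 + j)
u = -652412 (u = -844*773 = -652412)
u - (S(-289) - 201227) = -652412 - ((650302 + (-289)² + 1963*(-289)) - 201227) = -652412 - ((650302 + 83521 - 567307) - 201227) = -652412 - (166516 - 201227) = -652412 - 1*(-34711) = -652412 + 34711 = -617701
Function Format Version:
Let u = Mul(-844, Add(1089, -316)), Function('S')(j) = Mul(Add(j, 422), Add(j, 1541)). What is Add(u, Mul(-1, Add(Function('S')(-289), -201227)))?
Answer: -617701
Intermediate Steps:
Function('S')(j) = Mul(Add(422, j), Add(1541, j))
u = -652412 (u = Mul(-844, 773) = -652412)
Add(u, Mul(-1, Add(Function('S')(-289), -201227))) = Add(-652412, Mul(-1, Add(Add(650302, Pow(-289, 2), Mul(1963, -289)), -201227))) = Add(-652412, Mul(-1, Add(Add(650302, 83521, -567307), -201227))) = Add(-652412, Mul(-1, Add(166516, -201227))) = Add(-652412, Mul(-1, -34711)) = Add(-652412, 34711) = -617701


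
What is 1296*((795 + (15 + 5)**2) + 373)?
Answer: 2032128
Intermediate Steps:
1296*((795 + (15 + 5)**2) + 373) = 1296*((795 + 20**2) + 373) = 1296*((795 + 400) + 373) = 1296*(1195 + 373) = 1296*1568 = 2032128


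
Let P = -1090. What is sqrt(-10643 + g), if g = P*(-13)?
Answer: sqrt(3527) ≈ 59.389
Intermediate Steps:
g = 14170 (g = -1090*(-13) = 14170)
sqrt(-10643 + g) = sqrt(-10643 + 14170) = sqrt(3527)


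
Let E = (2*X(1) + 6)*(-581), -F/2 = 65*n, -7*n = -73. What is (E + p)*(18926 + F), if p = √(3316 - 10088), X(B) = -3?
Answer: 245984*I*√1693/7 ≈ 1.4459e+6*I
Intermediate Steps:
n = 73/7 (n = -⅐*(-73) = 73/7 ≈ 10.429)
p = 2*I*√1693 (p = √(-6772) = 2*I*√1693 ≈ 82.292*I)
F = -9490/7 (F = -130*73/7 = -2*4745/7 = -9490/7 ≈ -1355.7)
E = 0 (E = (2*(-3) + 6)*(-581) = (-6 + 6)*(-581) = 0*(-581) = 0)
(E + p)*(18926 + F) = (0 + 2*I*√1693)*(18926 - 9490/7) = (2*I*√1693)*(122992/7) = 245984*I*√1693/7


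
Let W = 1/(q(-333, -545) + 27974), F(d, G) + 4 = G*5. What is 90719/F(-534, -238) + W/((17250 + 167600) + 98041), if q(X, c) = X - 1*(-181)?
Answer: -59501030236237/783124043499 ≈ -75.979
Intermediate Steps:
q(X, c) = 181 + X (q(X, c) = X + 181 = 181 + X)
F(d, G) = -4 + 5*G (F(d, G) = -4 + G*5 = -4 + 5*G)
W = 1/27822 (W = 1/((181 - 333) + 27974) = 1/(-152 + 27974) = 1/27822 ≈ 3.5943e-5)
90719/F(-534, -238) + W/((17250 + 167600) + 98041) = 90719/(-4 + 5*(-238)) + 1/(27822*((17250 + 167600) + 98041)) = 90719/(-4 - 1190) + 1/(27822*(184850 + 98041)) = 90719/(-1194) + (1/27822)/282891 = 90719*(-1/1194) + (1/27822)*(1/282891) = -90719/1194 + 1/7870593402 = -59501030236237/783124043499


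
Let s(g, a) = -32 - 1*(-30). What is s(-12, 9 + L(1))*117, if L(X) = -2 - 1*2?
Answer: -234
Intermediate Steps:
L(X) = -4 (L(X) = -2 - 2 = -4)
s(g, a) = -2 (s(g, a) = -32 + 30 = -2)
s(-12, 9 + L(1))*117 = -2*117 = -234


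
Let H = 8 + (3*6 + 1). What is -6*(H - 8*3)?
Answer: -18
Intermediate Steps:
H = 27 (H = 8 + (18 + 1) = 8 + 19 = 27)
-6*(H - 8*3) = -6*(27 - 8*3) = -6*(27 - 24) = -6*3 = -18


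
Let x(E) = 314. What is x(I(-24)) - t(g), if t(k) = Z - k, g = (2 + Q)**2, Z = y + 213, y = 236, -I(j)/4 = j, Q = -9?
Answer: -86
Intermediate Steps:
I(j) = -4*j
Z = 449 (Z = 236 + 213 = 449)
g = 49 (g = (2 - 9)**2 = (-7)**2 = 49)
t(k) = 449 - k
x(I(-24)) - t(g) = 314 - (449 - 1*49) = 314 - (449 - 49) = 314 - 1*400 = 314 - 400 = -86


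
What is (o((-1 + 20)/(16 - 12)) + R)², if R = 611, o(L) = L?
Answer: 6066369/16 ≈ 3.7915e+5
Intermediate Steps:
(o((-1 + 20)/(16 - 12)) + R)² = ((-1 + 20)/(16 - 12) + 611)² = (19/4 + 611)² = (2463/4)² = 6066369/16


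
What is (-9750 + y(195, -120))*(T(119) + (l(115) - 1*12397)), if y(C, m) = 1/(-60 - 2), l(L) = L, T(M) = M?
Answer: 7352545663/62 ≈ 1.1859e+8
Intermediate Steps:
y(C, m) = -1/62 (y(C, m) = 1/(-62) = -1/62)
(-9750 + y(195, -120))*(T(119) + (l(115) - 1*12397)) = (-9750 - 1/62)*(119 + (115 - 1*12397)) = -604501*(119 + (115 - 12397))/62 = -604501*(119 - 12282)/62 = -604501/62*(-12163) = 7352545663/62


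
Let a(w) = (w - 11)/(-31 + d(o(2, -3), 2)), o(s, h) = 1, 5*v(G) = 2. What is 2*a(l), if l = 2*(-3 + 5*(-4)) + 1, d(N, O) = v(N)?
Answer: 560/153 ≈ 3.6601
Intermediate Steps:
v(G) = ⅖ (v(G) = (⅕)*2 = ⅖)
d(N, O) = ⅖
l = -45 (l = 2*(-3 - 20) + 1 = 2*(-23) + 1 = -46 + 1 = -45)
a(w) = 55/153 - 5*w/153 (a(w) = (w - 11)/(-31 + ⅖) = (-11 + w)/(-153/5) = (-11 + w)*(-5/153) = 55/153 - 5*w/153)
2*a(l) = 2*(55/153 - 5/153*(-45)) = 2*(55/153 + 25/17) = 2*(280/153) = 560/153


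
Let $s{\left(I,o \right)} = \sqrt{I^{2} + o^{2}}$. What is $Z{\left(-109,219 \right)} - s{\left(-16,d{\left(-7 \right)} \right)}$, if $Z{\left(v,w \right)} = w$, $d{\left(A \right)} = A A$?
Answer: $219 - \sqrt{2657} \approx 167.45$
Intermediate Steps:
$d{\left(A \right)} = A^{2}$
$Z{\left(-109,219 \right)} - s{\left(-16,d{\left(-7 \right)} \right)} = 219 - \sqrt{\left(-16\right)^{2} + \left(\left(-7\right)^{2}\right)^{2}} = 219 - \sqrt{256 + 49^{2}} = 219 - \sqrt{256 + 2401} = 219 - \sqrt{2657}$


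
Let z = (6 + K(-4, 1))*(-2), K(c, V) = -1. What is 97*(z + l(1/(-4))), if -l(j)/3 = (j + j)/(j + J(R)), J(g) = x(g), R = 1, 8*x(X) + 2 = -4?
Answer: -2231/2 ≈ -1115.5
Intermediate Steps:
x(X) = -¾ (x(X) = -¼ + (⅛)*(-4) = -¼ - ½ = -¾)
J(g) = -¾
l(j) = -6*j/(-¾ + j) (l(j) = -3*(j + j)/(j - ¾) = -3*2*j/(-¾ + j) = -6*j/(-¾ + j))
z = -10 (z = (6 - 1)*(-2) = 5*(-2) = -10)
97*(z + l(1/(-4))) = 97*(-10 - 24/(-4*(-3 + 4/(-4)))) = 97*(-10 - 24*(-¼)/(-3 + 4*(-¼))) = 97*(-10 - 24*(-¼)/(-3 - 1)) = 97*(-10 - 24*(-¼)/(-4)) = 97*(-10 - 24*(-¼)*(-¼)) = 97*(-10 - 3/2) = 97*(-23/2) = -2231/2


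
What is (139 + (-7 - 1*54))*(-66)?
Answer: -5148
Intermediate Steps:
(139 + (-7 - 1*54))*(-66) = (139 + (-7 - 54))*(-66) = (139 - 61)*(-66) = 78*(-66) = -5148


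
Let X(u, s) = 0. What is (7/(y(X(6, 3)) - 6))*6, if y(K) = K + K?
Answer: -7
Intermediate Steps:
y(K) = 2*K
(7/(y(X(6, 3)) - 6))*6 = (7/(2*0 - 6))*6 = (7/(0 - 6))*6 = (7/(-6))*6 = (7*(-⅙))*6 = -7/6*6 = -7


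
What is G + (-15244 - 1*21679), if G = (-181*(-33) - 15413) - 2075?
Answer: -48438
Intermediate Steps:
G = -11515 (G = (5973 - 15413) - 2075 = -9440 - 2075 = -11515)
G + (-15244 - 1*21679) = -11515 + (-15244 - 1*21679) = -11515 + (-15244 - 21679) = -11515 - 36923 = -48438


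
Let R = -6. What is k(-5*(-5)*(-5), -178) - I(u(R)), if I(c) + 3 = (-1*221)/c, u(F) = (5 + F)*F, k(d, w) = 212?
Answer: 1511/6 ≈ 251.83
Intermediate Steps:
u(F) = F*(5 + F)
I(c) = -3 - 221/c (I(c) = -3 + (-1*221)/c = -3 - 221/c)
k(-5*(-5)*(-5), -178) - I(u(R)) = 212 - (-3 - 221*(-1/(6*(5 - 6)))) = 212 - (-3 - 221/((-6*(-1)))) = 212 - (-3 - 221/6) = 212 - 1*(-239/6) = 212 + 239/6 = 1511/6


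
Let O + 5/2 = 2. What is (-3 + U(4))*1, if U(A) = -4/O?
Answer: 5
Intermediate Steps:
O = -1/2 (O = -5/2 + 2 = -1/2 ≈ -0.50000)
U(A) = 8 (U(A) = -4/(-1/2) = -4*(-2) = 8)
(-3 + U(4))*1 = (-3 + 8)*1 = 5*1 = 5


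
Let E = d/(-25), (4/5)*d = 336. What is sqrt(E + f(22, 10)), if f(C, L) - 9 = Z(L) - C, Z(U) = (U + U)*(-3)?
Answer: I*sqrt(2245)/5 ≈ 9.4763*I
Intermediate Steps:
Z(U) = -6*U (Z(U) = (2*U)*(-3) = -6*U)
d = 420 (d = (5/4)*336 = 420)
f(C, L) = 9 - C - 6*L (f(C, L) = 9 + (-6*L - C) = 9 + (-C - 6*L) = 9 - C - 6*L)
E = -84/5 (E = 420/(-25) = 420*(-1/25) = -84/5 ≈ -16.800)
sqrt(E + f(22, 10)) = sqrt(-84/5 + (9 - 1*22 - 6*10)) = sqrt(-84/5 + (9 - 22 - 60)) = sqrt(-84/5 - 73) = sqrt(-449/5) = I*sqrt(2245)/5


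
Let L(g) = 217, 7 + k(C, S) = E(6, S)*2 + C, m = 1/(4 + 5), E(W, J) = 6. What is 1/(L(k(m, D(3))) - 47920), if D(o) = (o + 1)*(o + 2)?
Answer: -1/47703 ≈ -2.0963e-5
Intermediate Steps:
m = 1/9 ≈ 0.11111
D(o) = (1 + o)*(2 + o)
k(C, S) = 5 + C (k(C, S) = -7 + (6*2 + C) = -7 + (12 + C) = 5 + C)
1/(L(k(m, D(3))) - 47920) = 1/(217 - 47920) = 1/(-47703) = -1/47703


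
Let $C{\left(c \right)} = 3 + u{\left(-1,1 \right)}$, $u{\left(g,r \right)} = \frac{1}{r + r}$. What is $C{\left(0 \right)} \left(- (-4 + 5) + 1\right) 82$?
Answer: $0$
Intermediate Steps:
$u{\left(g,r \right)} = \frac{1}{2 r}$
$C{\left(c \right)} = \frac{7}{2}$ ($C{\left(c \right)} = 3 + \frac{1}{2 \cdot 1} = 3 + \frac{1}{2} \cdot 1 = 3 + \frac{1}{2} = \frac{7}{2}$)
$C{\left(0 \right)} \left(- (-4 + 5) + 1\right) 82 = \frac{7 \left(- (-4 + 5) + 1\right)}{2} \cdot 82 = \frac{7 \left(\left(-1\right) 1 + 1\right)}{2} \cdot 82 = \frac{7 \left(-1 + 1\right)}{2} \cdot 82 = \frac{7}{2} \cdot 0 \cdot 82 = 0 \cdot 82 = 0$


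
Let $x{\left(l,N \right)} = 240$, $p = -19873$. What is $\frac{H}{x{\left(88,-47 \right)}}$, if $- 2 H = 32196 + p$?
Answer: $- \frac{12323}{480} \approx -25.673$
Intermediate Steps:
$H = - \frac{12323}{2}$ ($H = - \frac{32196 - 19873}{2} = \left(- \frac{1}{2}\right) 12323 = - \frac{12323}{2} \approx -6161.5$)
$\frac{H}{x{\left(88,-47 \right)}} = - \frac{12323}{2 \cdot 240} = \left(- \frac{12323}{2}\right) \frac{1}{240} = - \frac{12323}{480}$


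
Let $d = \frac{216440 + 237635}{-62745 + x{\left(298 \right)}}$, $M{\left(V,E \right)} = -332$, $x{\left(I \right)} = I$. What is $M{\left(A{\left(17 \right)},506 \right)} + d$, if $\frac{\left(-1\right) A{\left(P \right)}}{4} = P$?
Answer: $- \frac{21186479}{62447} \approx -339.27$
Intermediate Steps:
$A{\left(P \right)} = - 4 P$
$d = - \frac{454075}{62447}$ ($d = \frac{216440 + 237635}{-62745 + 298} = \frac{454075}{-62447} = 454075 \left(- \frac{1}{62447}\right) = - \frac{454075}{62447} \approx -7.2714$)
$M{\left(A{\left(17 \right)},506 \right)} + d = -332 - \frac{454075}{62447} = - \frac{21186479}{62447}$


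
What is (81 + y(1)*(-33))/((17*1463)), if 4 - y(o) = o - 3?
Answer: -117/24871 ≈ -0.0047043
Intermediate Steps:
y(o) = 7 - o (y(o) = 4 - (o - 3) = 4 - (-3 + o) = 4 + (3 - o) = 7 - o)
(81 + y(1)*(-33))/((17*1463)) = (81 + (7 - 1*1)*(-33))/((17*1463)) = (81 + (7 - 1)*(-33))/24871 = (81 + 6*(-33))*(1/24871) = (81 - 198)*(1/24871) = -117*1/24871 = -117/24871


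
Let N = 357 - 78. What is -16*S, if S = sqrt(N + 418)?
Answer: -16*sqrt(697) ≈ -422.41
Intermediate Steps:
N = 279
S = sqrt(697) (S = sqrt(279 + 418) = sqrt(697) ≈ 26.401)
-16*S = -16*sqrt(697)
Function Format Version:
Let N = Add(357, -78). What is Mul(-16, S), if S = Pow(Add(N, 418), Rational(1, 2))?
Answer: Mul(-16, Pow(697, Rational(1, 2))) ≈ -422.41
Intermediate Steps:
N = 279
S = Pow(697, Rational(1, 2)) (S = Pow(Add(279, 418), Rational(1, 2)) = Pow(697, Rational(1, 2)) ≈ 26.401)
Mul(-16, S) = Mul(-16, Pow(697, Rational(1, 2)))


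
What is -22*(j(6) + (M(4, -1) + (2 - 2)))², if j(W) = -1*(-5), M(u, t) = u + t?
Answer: -1408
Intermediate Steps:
M(u, t) = t + u
j(W) = 5
-22*(j(6) + (M(4, -1) + (2 - 2)))² = -22*(5 + ((-1 + 4) + (2 - 2)))² = -22*(5 + (3 + 0))² = -22*(5 + 3)² = -22*8² = -22*64 = -1408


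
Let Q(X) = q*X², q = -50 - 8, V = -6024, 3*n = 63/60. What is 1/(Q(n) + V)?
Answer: -200/1206221 ≈ -0.00016581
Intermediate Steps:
n = 7/20 (n = (63/60)/3 = (63*(1/60))/3 = (⅓)*(21/20) = 7/20 ≈ 0.35000)
q = -58
Q(X) = -58*X²
1/(Q(n) + V) = 1/(-58*(7/20)² - 6024) = 1/(-58*49/400 - 6024) = 1/(-1421/200 - 6024) = 1/(-1206221/200) = -200/1206221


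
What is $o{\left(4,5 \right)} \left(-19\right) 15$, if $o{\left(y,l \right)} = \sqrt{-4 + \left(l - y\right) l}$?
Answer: $-285$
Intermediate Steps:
$o{\left(y,l \right)} = \sqrt{-4 + l \left(l - y\right)}$
$o{\left(4,5 \right)} \left(-19\right) 15 = \sqrt{-4 + 5^{2} - 5 \cdot 4} \left(-19\right) 15 = \sqrt{-4 + 25 - 20} \left(-19\right) 15 = \sqrt{1} \left(-19\right) 15 = 1 \left(-19\right) 15 = \left(-19\right) 15 = -285$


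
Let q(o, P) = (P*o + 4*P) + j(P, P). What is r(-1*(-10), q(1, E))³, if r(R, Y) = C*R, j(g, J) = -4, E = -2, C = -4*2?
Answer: -512000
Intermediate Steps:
C = -8
q(o, P) = -4 + 4*P + P*o (q(o, P) = (P*o + 4*P) - 4 = (4*P + P*o) - 4 = -4 + 4*P + P*o)
r(R, Y) = -8*R
r(-1*(-10), q(1, E))³ = (-(-8)*(-10))³ = (-8*10)³ = (-80)³ = -512000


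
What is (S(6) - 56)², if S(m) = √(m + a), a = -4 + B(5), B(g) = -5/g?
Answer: 3025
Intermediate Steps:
a = -5 (a = -4 - 5/5 = -4 - 5*⅕ = -4 - 1 = -5)
S(m) = √(-5 + m) (S(m) = √(m - 5) = √(-5 + m))
(S(6) - 56)² = (√(-5 + 6) - 56)² = (√1 - 56)² = (1 - 56)² = (-55)² = 3025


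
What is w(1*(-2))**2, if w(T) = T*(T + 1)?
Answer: 4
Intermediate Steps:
w(T) = T*(1 + T)
w(1*(-2))**2 = ((1*(-2))*(1 + 1*(-2)))**2 = (-2*(1 - 2))**2 = (-2*(-1))**2 = 2**2 = 4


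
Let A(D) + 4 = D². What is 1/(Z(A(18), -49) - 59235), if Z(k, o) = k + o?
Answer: -1/58964 ≈ -1.6960e-5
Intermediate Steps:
A(D) = -4 + D²
1/(Z(A(18), -49) - 59235) = 1/(((-4 + 18²) - 49) - 59235) = 1/(((-4 + 324) - 49) - 59235) = 1/((320 - 49) - 59235) = 1/(271 - 59235) = 1/(-58964) = -1/58964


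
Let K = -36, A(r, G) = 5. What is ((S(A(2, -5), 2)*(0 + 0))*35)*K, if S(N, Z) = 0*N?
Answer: 0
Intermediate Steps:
S(N, Z) = 0
((S(A(2, -5), 2)*(0 + 0))*35)*K = ((0*(0 + 0))*35)*(-36) = ((0*0)*35)*(-36) = (0*35)*(-36) = 0*(-36) = 0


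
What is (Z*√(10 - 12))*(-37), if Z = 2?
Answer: -74*I*√2 ≈ -104.65*I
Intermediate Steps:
(Z*√(10 - 12))*(-37) = (2*√(10 - 12))*(-37) = (2*√(-2))*(-37) = (2*(I*√2))*(-37) = (2*I*√2)*(-37) = -74*I*√2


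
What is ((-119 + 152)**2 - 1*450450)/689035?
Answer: -449361/689035 ≈ -0.65216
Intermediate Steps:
((-119 + 152)**2 - 1*450450)/689035 = (33**2 - 450450)*(1/689035) = (1089 - 450450)*(1/689035) = -449361*1/689035 = -449361/689035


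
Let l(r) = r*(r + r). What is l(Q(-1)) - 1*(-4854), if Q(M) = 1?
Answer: 4856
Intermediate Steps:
l(r) = 2*r**2 (l(r) = r*(2*r) = 2*r**2)
l(Q(-1)) - 1*(-4854) = 2*1**2 - 1*(-4854) = 2*1 + 4854 = 2 + 4854 = 4856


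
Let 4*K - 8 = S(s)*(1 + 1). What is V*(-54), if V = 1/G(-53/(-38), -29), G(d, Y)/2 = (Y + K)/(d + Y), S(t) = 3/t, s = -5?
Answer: -47205/1729 ≈ -27.302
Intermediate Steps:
K = 17/10 (K = 2 + ((3/(-5))*(1 + 1))/4 = 2 + ((3*(-⅕))*2)/4 = 2 + (-⅗*2)/4 = 2 + (¼)*(-6/5) = 2 - 3/10 = 17/10 ≈ 1.7000)
G(d, Y) = 2*(17/10 + Y)/(Y + d) (G(d, Y) = 2*((Y + 17/10)/(d + Y)) = 2*((17/10 + Y)/(Y + d)) = 2*(17/10 + Y)/(Y + d))
V = 5245/10374 (V = 1/((17/5 + 2*(-29))/(-29 - 53/(-38))) = 1/((17/5 - 58)/(-29 - 53*(-1/38))) = 1/(-273/5/(-29 + 53/38)) = 1/(-273/5/(-1049/38)) = 1/(-38/1049*(-273/5)) = 1/(10374/5245) = 5245/10374 ≈ 0.50559)
V*(-54) = (5245/10374)*(-54) = -47205/1729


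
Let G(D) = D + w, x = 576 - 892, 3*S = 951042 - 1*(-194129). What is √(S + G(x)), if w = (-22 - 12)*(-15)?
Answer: √3437259/3 ≈ 618.00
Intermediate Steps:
S = 1145171/3 (S = (951042 - 1*(-194129))/3 = (951042 + 194129)/3 = (⅓)*1145171 = 1145171/3 ≈ 3.8172e+5)
x = -316
w = 510 (w = -34*(-15) = 510)
G(D) = 510 + D (G(D) = D + 510 = 510 + D)
√(S + G(x)) = √(1145171/3 + (510 - 316)) = √(1145171/3 + 194) = √(1145753/3) = √3437259/3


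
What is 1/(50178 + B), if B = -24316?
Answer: 1/25862 ≈ 3.8667e-5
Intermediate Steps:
1/(50178 + B) = 1/(50178 - 24316) = 1/25862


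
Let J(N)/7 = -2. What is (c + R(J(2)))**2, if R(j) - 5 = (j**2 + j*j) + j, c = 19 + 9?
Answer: 168921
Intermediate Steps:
J(N) = -14 (J(N) = 7*(-2) = -14)
c = 28
R(j) = 5 + j + 2*j**2 (R(j) = 5 + ((j**2 + j*j) + j) = 5 + ((j**2 + j**2) + j) = 5 + (2*j**2 + j) = 5 + (j + 2*j**2) = 5 + j + 2*j**2)
(c + R(J(2)))**2 = (28 + (5 - 14 + 2*(-14)**2))**2 = (28 + (5 - 14 + 2*196))**2 = (28 + (5 - 14 + 392))**2 = (28 + 383)**2 = 411**2 = 168921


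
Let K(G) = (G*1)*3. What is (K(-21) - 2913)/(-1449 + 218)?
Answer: 2976/1231 ≈ 2.4175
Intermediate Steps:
K(G) = 3*G (K(G) = G*3 = 3*G)
(K(-21) - 2913)/(-1449 + 218) = (3*(-21) - 2913)/(-1449 + 218) = (-63 - 2913)/(-1231) = -2976*(-1/1231) = 2976/1231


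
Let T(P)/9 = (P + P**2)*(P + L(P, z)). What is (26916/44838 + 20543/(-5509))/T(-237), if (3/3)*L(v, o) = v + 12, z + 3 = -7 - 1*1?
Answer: 128804465/9574422510906792 ≈ 1.3453e-8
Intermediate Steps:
z = -11 (z = -3 + (-7 - 1*1) = -3 + (-7 - 1) = -3 - 8 = -11)
L(v, o) = 12 + v (L(v, o) = v + 12 = 12 + v)
T(P) = 9*(12 + 2*P)*(P + P**2) (T(P) = 9*((P + P**2)*(P + (12 + P))) = 9*((P + P**2)*(12 + 2*P)) = 9*((12 + 2*P)*(P + P**2)) = 9*(12 + 2*P)*(P + P**2))
(26916/44838 + 20543/(-5509))/T(-237) = (26916/44838 + 20543/(-5509))/((18*(-237)*(6 + (-237)**2 + 7*(-237)))) = (26916*(1/44838) + 20543*(-1/5509))/((18*(-237)*(6 + 56169 - 1659))) = (4486/7473 - 20543/5509)/((18*(-237)*54516)) = -128804465/41168757/(-232565256) = -128804465/41168757*(-1/232565256) = 128804465/9574422510906792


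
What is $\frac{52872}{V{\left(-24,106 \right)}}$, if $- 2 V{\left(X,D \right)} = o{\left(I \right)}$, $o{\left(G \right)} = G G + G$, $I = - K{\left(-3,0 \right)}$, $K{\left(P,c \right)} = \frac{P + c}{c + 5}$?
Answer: $-110150$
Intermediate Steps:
$K{\left(P,c \right)} = \frac{P + c}{5 + c}$
$I = \frac{3}{5}$ ($I = - \frac{-3 + 0}{5 + 0} = - \frac{-3}{5} = \left(-1\right) \left(- \frac{3}{5}\right) = \frac{3}{5} \approx 0.6$)
$o{\left(G \right)} = G + G^{2}$ ($o{\left(G \right)} = G^{2} + G = G + G^{2}$)
$V{\left(X,D \right)} = - \frac{12}{25}$ ($V{\left(X,D \right)} = - \frac{\frac{3}{5} \left(1 + \frac{3}{5}\right)}{2} = - \frac{\frac{3}{5} \cdot \frac{8}{5}}{2} = \left(- \frac{1}{2}\right) \frac{24}{25} = - \frac{12}{25}$)
$\frac{52872}{V{\left(-24,106 \right)}} = \frac{52872}{- \frac{12}{25}} = 52872 \left(- \frac{25}{12}\right) = -110150$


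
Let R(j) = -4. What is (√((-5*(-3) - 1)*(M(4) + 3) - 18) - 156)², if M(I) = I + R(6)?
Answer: 24360 - 624*√6 ≈ 22832.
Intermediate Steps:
M(I) = -4 + I (M(I) = I - 4 = -4 + I)
(√((-5*(-3) - 1)*(M(4) + 3) - 18) - 156)² = (√((-5*(-3) - 1)*((-4 + 4) + 3) - 18) - 156)² = (√((15 - 1)*(0 + 3) - 18) - 156)² = (√(14*3 - 18) - 156)² = (√(42 - 18) - 156)² = (√24 - 156)² = (2*√6 - 156)² = (-156 + 2*√6)²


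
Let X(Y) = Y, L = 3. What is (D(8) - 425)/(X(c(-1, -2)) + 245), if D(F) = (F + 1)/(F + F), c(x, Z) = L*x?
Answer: -6791/3872 ≈ -1.7539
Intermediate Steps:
c(x, Z) = 3*x
D(F) = (1 + F)/(2*F) (D(F) = (1 + F)/((2*F)) = (1 + F)*(1/(2*F)) = (1 + F)/(2*F))
(D(8) - 425)/(X(c(-1, -2)) + 245) = ((1/2)*(1 + 8)/8 - 425)/(3*(-1) + 245) = ((1/2)*(1/8)*9 - 425)/(-3 + 245) = (9/16 - 425)/242 = -6791/16*1/242 = -6791/3872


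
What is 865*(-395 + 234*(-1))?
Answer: -544085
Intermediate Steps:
865*(-395 + 234*(-1)) = 865*(-395 - 234) = 865*(-629) = -544085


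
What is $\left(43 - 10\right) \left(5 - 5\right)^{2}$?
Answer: $0$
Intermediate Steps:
$\left(43 - 10\right) \left(5 - 5\right)^{2} = 33 \cdot 0^{2} = 33 \cdot 0 = 0$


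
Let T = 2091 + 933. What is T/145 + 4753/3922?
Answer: 12549313/568690 ≈ 22.067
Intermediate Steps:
T = 3024
T/145 + 4753/3922 = 3024/145 + 4753/3922 = 12549313/568690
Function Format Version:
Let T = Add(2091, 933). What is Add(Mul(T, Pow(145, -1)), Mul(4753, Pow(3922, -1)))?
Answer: Rational(12549313, 568690) ≈ 22.067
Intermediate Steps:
T = 3024
Add(Mul(T, Pow(145, -1)), Mul(4753, Pow(3922, -1))) = Add(Mul(3024, Pow(145, -1)), Mul(4753, Pow(3922, -1))) = Add(Mul(3024, Rational(1, 145)), Mul(4753, Rational(1, 3922))) = Add(Rational(3024, 145), Rational(4753, 3922)) = Rational(12549313, 568690)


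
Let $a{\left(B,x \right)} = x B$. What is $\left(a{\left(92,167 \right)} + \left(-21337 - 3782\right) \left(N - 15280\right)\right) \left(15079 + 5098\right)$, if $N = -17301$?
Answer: $16513209958031$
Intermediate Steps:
$a{\left(B,x \right)} = B x$
$\left(a{\left(92,167 \right)} + \left(-21337 - 3782\right) \left(N - 15280\right)\right) \left(15079 + 5098\right) = \left(92 \cdot 167 + \left(-21337 - 3782\right) \left(-17301 - 15280\right)\right) \left(15079 + 5098\right) = \left(15364 + \left(-21337 - 3782\right) \left(-32581\right)\right) 20177 = \left(15364 - -818402139\right) 20177 = \left(15364 + 818402139\right) 20177 = 818417503 \cdot 20177 = 16513209958031$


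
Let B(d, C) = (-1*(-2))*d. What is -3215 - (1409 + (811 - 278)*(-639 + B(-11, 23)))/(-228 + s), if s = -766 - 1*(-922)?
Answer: -24266/3 ≈ -8088.7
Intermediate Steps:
s = 156 (s = -766 + 922 = 156)
B(d, C) = 2*d
-3215 - (1409 + (811 - 278)*(-639 + B(-11, 23)))/(-228 + s) = -3215 - (1409 + (811 - 278)*(-639 + 2*(-11)))/(-228 + 156) = -3215 - (1409 + 533*(-639 - 22))/(-72) = -3215 - (1409 + 533*(-661))*(-1)/72 = -3215 - (1409 - 352313)*(-1)/72 = -3215 - (-350904)*(-1)/72 = -3215 - 1*14621/3 = -3215 - 14621/3 = -24266/3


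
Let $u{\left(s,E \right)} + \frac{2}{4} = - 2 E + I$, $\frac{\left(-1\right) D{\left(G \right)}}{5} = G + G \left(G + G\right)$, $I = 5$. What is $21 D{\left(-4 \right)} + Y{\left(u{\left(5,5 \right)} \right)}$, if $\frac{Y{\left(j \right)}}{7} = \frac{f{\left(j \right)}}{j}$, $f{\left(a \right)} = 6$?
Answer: $- \frac{32424}{11} \approx -2947.6$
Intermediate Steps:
$D{\left(G \right)} = - 10 G^{2} - 5 G$ ($D{\left(G \right)} = - 5 \left(G + G \left(G + G\right)\right) = - 5 \left(G + G 2 G\right) = - 5 \left(G + 2 G^{2}\right) = - 10 G^{2} - 5 G$)
$u{\left(s,E \right)} = \frac{9}{2} - 2 E$ ($u{\left(s,E \right)} = - \frac{1}{2} - \left(-5 + 2 E\right) = \frac{9}{2} - 2 E$)
$Y{\left(j \right)} = \frac{42}{j}$ ($Y{\left(j \right)} = 7 \frac{6}{j} = \frac{42}{j}$)
$21 D{\left(-4 \right)} + Y{\left(u{\left(5,5 \right)} \right)} = 21 \left(\left(-5\right) \left(-4\right) \left(1 + 2 \left(-4\right)\right)\right) + \frac{42}{\frac{9}{2} - 10} = 21 \left(\left(-5\right) \left(-4\right) \left(1 - 8\right)\right) + \frac{42}{\frac{9}{2} - 10} = 21 \left(\left(-5\right) \left(-4\right) \left(-7\right)\right) + \frac{42}{- \frac{11}{2}} = 21 \left(-140\right) + 42 \left(- \frac{2}{11}\right) = -2940 - \frac{84}{11} = - \frac{32424}{11}$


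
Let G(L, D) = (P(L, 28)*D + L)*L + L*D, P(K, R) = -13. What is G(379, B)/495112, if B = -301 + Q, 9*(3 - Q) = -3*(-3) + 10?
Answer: 4525639/1485336 ≈ 3.0469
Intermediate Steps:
Q = 8/9 (Q = 3 - (-3*(-3) + 10)/9 = 3 - (9 + 10)/9 = 3 - ⅑*19 = 3 - 19/9 = 8/9 ≈ 0.88889)
B = -2701/9 (B = -301 + 8/9 = -2701/9 ≈ -300.11)
G(L, D) = D*L + L*(L - 13*D) (G(L, D) = (-13*D + L)*L + L*D = (L - 13*D)*L + D*L = L*(L - 13*D) + D*L = D*L + L*(L - 13*D))
G(379, B)/495112 = (379*(379 - 12*(-2701/9)))/495112 = (379*(379 + 10804/3))*(1/495112) = (379*(11941/3))*(1/495112) = (4525639/3)*(1/495112) = 4525639/1485336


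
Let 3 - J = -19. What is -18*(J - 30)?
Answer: 144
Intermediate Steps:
J = 22 (J = 3 - 1*(-19) = 3 + 19 = 22)
-18*(J - 30) = -18*(22 - 30) = -18*(-8) = 144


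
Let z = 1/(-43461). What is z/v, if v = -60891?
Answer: 1/2646383751 ≈ 3.7787e-10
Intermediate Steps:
z = -1/43461 ≈ -2.3009e-5
z/v = -1/43461/(-60891) = -1/43461*(-1/60891) = 1/2646383751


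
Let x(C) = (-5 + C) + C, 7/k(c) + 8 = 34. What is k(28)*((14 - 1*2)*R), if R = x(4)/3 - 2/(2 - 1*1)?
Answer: -42/13 ≈ -3.2308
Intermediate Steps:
k(c) = 7/26 (k(c) = 7/(-8 + 34) = 7/26)
x(C) = -5 + 2*C
R = -1 (R = (-5 + 2*4)/3 - 2/(2 - 1*1) = (-5 + 8)*(⅓) - 2/(2 - 1) = 3*(⅓) - 2/1 = 1 - 2*1 = 1 - 2 = -1)
k(28)*((14 - 1*2)*R) = 7*((14 - 1*2)*(-1))/26 = 7*((14 - 2)*(-1))/26 = 7*(12*(-1))/26 = (7/26)*(-12) = -42/13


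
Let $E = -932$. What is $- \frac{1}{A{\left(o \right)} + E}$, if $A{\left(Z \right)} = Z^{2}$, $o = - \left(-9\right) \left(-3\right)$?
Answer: $\frac{1}{203} \approx 0.0049261$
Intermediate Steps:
$o = -27$ ($o = \left(-1\right) 27 = -27$)
$- \frac{1}{A{\left(o \right)} + E} = - \frac{1}{\left(-27\right)^{2} - 932} = - \frac{1}{729 - 932} = - \frac{1}{-203} = \left(-1\right) \left(- \frac{1}{203}\right) = \frac{1}{203}$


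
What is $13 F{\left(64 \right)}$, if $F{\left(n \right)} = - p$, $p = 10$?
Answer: $-130$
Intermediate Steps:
$F{\left(n \right)} = -10$ ($F{\left(n \right)} = \left(-1\right) 10 = -10$)
$13 F{\left(64 \right)} = 13 \left(-10\right) = -130$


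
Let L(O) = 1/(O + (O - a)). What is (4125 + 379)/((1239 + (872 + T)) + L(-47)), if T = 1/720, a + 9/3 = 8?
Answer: 11890560/5573017 ≈ 2.1336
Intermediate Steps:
a = 5 (a = -3 + 8 = 5)
T = 1/720 ≈ 0.0013889
L(O) = 1/(-5 + 2*O) (L(O) = 1/(O + (O - 1*5)) = 1/(O + (O - 5)) = 1/(O + (-5 + O)) = 1/(-5 + 2*O))
(4125 + 379)/((1239 + (872 + T)) + L(-47)) = (4125 + 379)/((1239 + (872 + 1/720)) + 1/(-5 + 2*(-47))) = 4504/((1239 + 627841/720) + 1/(-5 - 94)) = 4504/(1519921/720 + 1/(-99)) = 4504/(1519921/720 - 1/99) = 4504/(5573017/2640) = 4504*(2640/5573017) = 11890560/5573017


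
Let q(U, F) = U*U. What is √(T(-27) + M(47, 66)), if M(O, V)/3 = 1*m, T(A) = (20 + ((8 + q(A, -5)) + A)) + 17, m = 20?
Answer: √807 ≈ 28.408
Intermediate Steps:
q(U, F) = U²
T(A) = 45 + A + A² (T(A) = (20 + ((8 + A²) + A)) + 17 = (20 + (8 + A + A²)) + 17 = (28 + A + A²) + 17 = 45 + A + A²)
M(O, V) = 60 (M(O, V) = 3*(1*20) = 3*20 = 60)
√(T(-27) + M(47, 66)) = √((45 - 27 + (-27)²) + 60) = √((45 - 27 + 729) + 60) = √(747 + 60) = √807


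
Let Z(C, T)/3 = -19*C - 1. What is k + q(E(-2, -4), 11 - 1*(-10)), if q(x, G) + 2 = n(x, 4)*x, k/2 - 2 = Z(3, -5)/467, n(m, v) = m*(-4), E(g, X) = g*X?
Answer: -118966/467 ≈ -254.75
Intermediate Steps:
E(g, X) = X*g
Z(C, T) = -3 - 57*C (Z(C, T) = 3*(-19*C - 1) = 3*(-1 - 19*C) = -3 - 57*C)
n(m, v) = -4*m
k = 1520/467 (k = 4 + 2*((-3 - 57*3)/467) = 4 + 2*((-3 - 171)*(1/467)) = 4 + 2*(-174*1/467) = 4 + 2*(-174/467) = 4 - 348/467 = 1520/467 ≈ 3.2548)
q(x, G) = -2 - 4*x**2 (q(x, G) = -2 + (-4*x)*x = -2 - 4*x**2)
k + q(E(-2, -4), 11 - 1*(-10)) = 1520/467 + (-2 - 4*(-4*(-2))**2) = 1520/467 + (-2 - 4*8**2) = 1520/467 + (-2 - 4*64) = 1520/467 + (-2 - 256) = 1520/467 - 258 = -118966/467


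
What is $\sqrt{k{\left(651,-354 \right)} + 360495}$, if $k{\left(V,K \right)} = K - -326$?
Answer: $\sqrt{360467} \approx 600.39$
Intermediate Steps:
$k{\left(V,K \right)} = 326 + K$ ($k{\left(V,K \right)} = K + 326 = 326 + K$)
$\sqrt{k{\left(651,-354 \right)} + 360495} = \sqrt{\left(326 - 354\right) + 360495} = \sqrt{-28 + 360495} = \sqrt{360467}$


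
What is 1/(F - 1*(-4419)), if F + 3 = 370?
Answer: 1/4786 ≈ 0.00020894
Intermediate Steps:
F = 367 (F = -3 + 370 = 367)
1/(F - 1*(-4419)) = 1/(367 - 1*(-4419)) = 1/(367 + 4419) = 1/4786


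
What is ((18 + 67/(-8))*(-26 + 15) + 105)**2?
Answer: 49/64 ≈ 0.76563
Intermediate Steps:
((18 + 67/(-8))*(-26 + 15) + 105)**2 = ((18 + 67*(-1/8))*(-11) + 105)**2 = ((18 - 67/8)*(-11) + 105)**2 = ((77/8)*(-11) + 105)**2 = (-847/8 + 105)**2 = (-7/8)**2 = 49/64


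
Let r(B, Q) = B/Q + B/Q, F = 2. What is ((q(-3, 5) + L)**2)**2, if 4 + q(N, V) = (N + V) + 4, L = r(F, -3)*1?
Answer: 16/81 ≈ 0.19753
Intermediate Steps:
r(B, Q) = 2*B/Q
L = -4/3 (L = (2*2/(-3))*1 = (2*2*(-1/3))*1 = -4/3*1 = -4/3 ≈ -1.3333)
q(N, V) = N + V (q(N, V) = -4 + ((N + V) + 4) = -4 + (4 + N + V) = N + V)
((q(-3, 5) + L)**2)**2 = (((-3 + 5) - 4/3)**2)**2 = ((2 - 4/3)**2)**2 = ((2/3)**2)**2 = (4/9)**2 = 16/81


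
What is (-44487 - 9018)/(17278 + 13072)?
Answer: -10701/6070 ≈ -1.7629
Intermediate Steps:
(-44487 - 9018)/(17278 + 13072) = -53505/30350 = -53505*1/30350 = -10701/6070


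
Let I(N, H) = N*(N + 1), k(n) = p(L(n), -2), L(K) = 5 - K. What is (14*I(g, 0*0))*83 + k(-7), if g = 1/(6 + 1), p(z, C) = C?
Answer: 1314/7 ≈ 187.71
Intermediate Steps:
k(n) = -2
g = ⅐ (g = 1/7 = ⅐ ≈ 0.14286)
I(N, H) = N*(1 + N)
(14*I(g, 0*0))*83 + k(-7) = (14*((1 + ⅐)/7))*83 - 2 = (14*((⅐)*(8/7)))*83 - 2 = (14*(8/49))*83 - 2 = (16/7)*83 - 2 = 1328/7 - 2 = 1314/7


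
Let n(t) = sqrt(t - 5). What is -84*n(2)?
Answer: -84*I*sqrt(3) ≈ -145.49*I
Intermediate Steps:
n(t) = sqrt(-5 + t)
-84*n(2) = -84*sqrt(-5 + 2) = -84*I*sqrt(3)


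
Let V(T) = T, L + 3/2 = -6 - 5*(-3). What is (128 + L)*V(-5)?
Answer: -1355/2 ≈ -677.50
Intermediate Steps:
L = 15/2 (L = -3/2 + (-6 - 5*(-3)) = -3/2 + (-6 + 15) = -3/2 + 9 = 15/2 ≈ 7.5000)
(128 + L)*V(-5) = (128 + 15/2)*(-5) = (271/2)*(-5) = -1355/2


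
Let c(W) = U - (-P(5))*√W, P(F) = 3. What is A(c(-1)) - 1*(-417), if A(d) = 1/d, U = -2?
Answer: 5419/13 - 3*I/13 ≈ 416.85 - 0.23077*I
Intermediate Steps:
c(W) = -2 + 3*√W (c(W) = -2 - (-1*3)*√W = -2 - (-3)*√W = -2 + 3*√W)
A(d) = 1/d
A(c(-1)) - 1*(-417) = 1/(-2 + 3*√(-1)) - 1*(-417) = 1/(-2 + 3*I) + 417 = (-2 - 3*I)/13 + 417 = 417 + (-2 - 3*I)/13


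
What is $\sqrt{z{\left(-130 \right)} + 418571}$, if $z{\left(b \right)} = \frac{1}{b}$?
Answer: $\frac{\sqrt{7073849770}}{130} \approx 646.97$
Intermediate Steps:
$\sqrt{z{\left(-130 \right)} + 418571} = \sqrt{\frac{1}{-130} + 418571} = \sqrt{- \frac{1}{130} + 418571} = \sqrt{\frac{54414229}{130}} = \frac{\sqrt{7073849770}}{130}$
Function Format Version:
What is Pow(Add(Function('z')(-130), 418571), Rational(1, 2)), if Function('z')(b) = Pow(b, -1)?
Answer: Mul(Rational(1, 130), Pow(7073849770, Rational(1, 2))) ≈ 646.97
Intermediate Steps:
Pow(Add(Function('z')(-130), 418571), Rational(1, 2)) = Pow(Add(Pow(-130, -1), 418571), Rational(1, 2)) = Pow(Add(Rational(-1, 130), 418571), Rational(1, 2)) = Pow(Rational(54414229, 130), Rational(1, 2)) = Mul(Rational(1, 130), Pow(7073849770, Rational(1, 2)))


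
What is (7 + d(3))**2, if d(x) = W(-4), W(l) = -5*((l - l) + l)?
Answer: 729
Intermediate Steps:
W(l) = -5*l (W(l) = -5*(0 + l) = -5*l)
d(x) = 20 (d(x) = -5*(-4) = 20)
(7 + d(3))**2 = (7 + 20)**2 = 27**2 = 729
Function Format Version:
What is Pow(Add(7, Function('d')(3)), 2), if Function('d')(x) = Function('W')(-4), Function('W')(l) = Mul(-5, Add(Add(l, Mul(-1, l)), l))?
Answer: 729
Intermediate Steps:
Function('W')(l) = Mul(-5, l) (Function('W')(l) = Mul(-5, Add(0, l)) = Mul(-5, l))
Function('d')(x) = 20 (Function('d')(x) = Mul(-5, -4) = 20)
Pow(Add(7, Function('d')(3)), 2) = Pow(Add(7, 20), 2) = Pow(27, 2) = 729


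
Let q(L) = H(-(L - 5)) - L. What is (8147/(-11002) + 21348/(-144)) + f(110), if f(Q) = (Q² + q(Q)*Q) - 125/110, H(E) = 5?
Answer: 96786893/242044 ≈ 399.87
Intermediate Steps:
q(L) = 5 - L
f(Q) = -25/22 + Q² + Q*(5 - Q) (f(Q) = (Q² + (5 - Q)*Q) - 125/110 = (Q² + Q*(5 - Q)) - 125*1/110 = (Q² + Q*(5 - Q)) - 25/22 = -25/22 + Q² + Q*(5 - Q))
(8147/(-11002) + 21348/(-144)) + f(110) = (8147/(-11002) + 21348/(-144)) + (-25/22 + 5*110) = (8147*(-1/11002) + 21348*(-1/144)) + (-25/22 + 550) = (-8147/11002 - 593/4) + 12075/22 = -3278387/22004 + 12075/22 = 96786893/242044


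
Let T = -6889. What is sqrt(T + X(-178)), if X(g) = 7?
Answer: I*sqrt(6882) ≈ 82.958*I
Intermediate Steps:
sqrt(T + X(-178)) = sqrt(-6889 + 7) = sqrt(-6882) = I*sqrt(6882)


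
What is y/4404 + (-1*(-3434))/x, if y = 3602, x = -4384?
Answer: 83479/2413392 ≈ 0.034590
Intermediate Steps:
y/4404 + (-1*(-3434))/x = 3602/4404 - 1*(-3434)/(-4384) = 3602*(1/4404) + 3434*(-1/4384) = 1801/2202 - 1717/2192 = 83479/2413392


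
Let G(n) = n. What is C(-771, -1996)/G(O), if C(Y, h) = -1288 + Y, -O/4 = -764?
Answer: -2059/3056 ≈ -0.67376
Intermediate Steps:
O = 3056 (O = -4*(-764) = 3056)
C(-771, -1996)/G(O) = (-1288 - 771)/3056 = -2059*1/3056 = -2059/3056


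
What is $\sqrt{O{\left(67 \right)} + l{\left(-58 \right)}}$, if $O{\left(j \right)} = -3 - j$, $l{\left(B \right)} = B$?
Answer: $8 i \sqrt{2} \approx 11.314 i$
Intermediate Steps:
$\sqrt{O{\left(67 \right)} + l{\left(-58 \right)}} = \sqrt{\left(-3 - 67\right) - 58} = \sqrt{-70 - 58} = \sqrt{-128} = 8 i \sqrt{2}$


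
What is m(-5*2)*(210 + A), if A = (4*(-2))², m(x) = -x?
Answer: 2740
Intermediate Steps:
A = 64 (A = (-8)² = 64)
m(-5*2)*(210 + A) = (-(-5)*2)*(210 + 64) = -1*(-10)*274 = 10*274 = 2740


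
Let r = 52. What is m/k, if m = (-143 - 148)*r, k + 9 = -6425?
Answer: 7566/3217 ≈ 2.3519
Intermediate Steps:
k = -6434 (k = -9 - 6425 = -6434)
m = -15132 (m = (-143 - 148)*52 = -291*52 = -15132)
m/k = -15132/(-6434) = -15132*(-1/6434) = 7566/3217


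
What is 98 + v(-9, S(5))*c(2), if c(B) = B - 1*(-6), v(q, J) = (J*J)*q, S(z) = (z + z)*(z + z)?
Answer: -719902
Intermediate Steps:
S(z) = 4*z² (S(z) = (2*z)*(2*z) = 4*z²)
v(q, J) = q*J² (v(q, J) = J²*q = q*J²)
c(B) = 6 + B (c(B) = B + 6 = 6 + B)
98 + v(-9, S(5))*c(2) = 98 + (-9*(4*5²)²)*(6 + 2) = 98 - 9*(4*25)²*8 = 98 - 9*100²*8 = 98 - 9*10000*8 = 98 - 90000*8 = 98 - 720000 = -719902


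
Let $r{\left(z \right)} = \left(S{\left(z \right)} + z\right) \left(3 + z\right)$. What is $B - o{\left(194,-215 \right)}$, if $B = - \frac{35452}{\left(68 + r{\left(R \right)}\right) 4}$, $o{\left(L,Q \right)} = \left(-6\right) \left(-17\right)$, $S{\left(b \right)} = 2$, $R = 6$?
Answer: $- \frac{23143}{140} \approx -165.31$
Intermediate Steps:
$o{\left(L,Q \right)} = 102$
$r{\left(z \right)} = \left(2 + z\right) \left(3 + z\right)$
$B = - \frac{8863}{140}$ ($B = - \frac{35452}{\left(68 + \left(6 + 6^{2} + 5 \cdot 6\right)\right) 4} = - \frac{35452}{\left(68 + \left(6 + 36 + 30\right)\right) 4} = - \frac{35452}{\left(68 + 72\right) 4} = - \frac{35452}{140 \cdot 4} = - \frac{35452}{560} = \left(-35452\right) \frac{1}{560} = - \frac{8863}{140} \approx -63.307$)
$B - o{\left(194,-215 \right)} = - \frac{8863}{140} - 102 = - \frac{23143}{140}$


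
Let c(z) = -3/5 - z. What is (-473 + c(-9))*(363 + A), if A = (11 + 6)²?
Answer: -1514596/5 ≈ -3.0292e+5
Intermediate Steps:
A = 289 (A = 17² = 289)
c(z) = -⅗ - z (c(z) = -3*⅕ - z = -⅗ - z)
(-473 + c(-9))*(363 + A) = (-473 + (-⅗ - 1*(-9)))*(363 + 289) = (-473 + (-⅗ + 9))*652 = (-473 + 42/5)*652 = -2323/5*652 = -1514596/5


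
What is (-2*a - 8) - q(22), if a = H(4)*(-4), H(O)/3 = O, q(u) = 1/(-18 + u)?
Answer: 351/4 ≈ 87.750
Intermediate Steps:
H(O) = 3*O
a = -48 (a = (3*4)*(-4) = 12*(-4) = -48)
(-2*a - 8) - q(22) = (-2*(-48) - 8) - 1/(-18 + 22) = (96 - 8) - 1/4 = 88 - 1*¼ = 88 - ¼ = 351/4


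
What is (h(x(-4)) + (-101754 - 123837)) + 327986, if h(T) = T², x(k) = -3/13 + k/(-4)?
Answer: 17304855/169 ≈ 1.0240e+5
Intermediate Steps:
x(k) = -3/13 - k/4 (x(k) = -3*1/13 + k*(-¼) = -3/13 - k/4)
(h(x(-4)) + (-101754 - 123837)) + 327986 = ((-3/13 - ¼*(-4))² + (-101754 - 123837)) + 327986 = ((-3/13 + 1)² - 225591) + 327986 = ((10/13)² - 225591) + 327986 = (100/169 - 225591) + 327986 = -38124779/169 + 327986 = 17304855/169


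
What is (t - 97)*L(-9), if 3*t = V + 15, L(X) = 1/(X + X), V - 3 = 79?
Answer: 97/27 ≈ 3.5926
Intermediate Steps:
V = 82 (V = 3 + 79 = 82)
L(X) = 1/(2*X)
t = 97/3 (t = (82 + 15)/3 = (⅓)*97 = 97/3 ≈ 32.333)
(t - 97)*L(-9) = (97/3 - 97)*((½)/(-9)) = -97*(-1)/(3*9) = -194/3*(-1/18) = 97/27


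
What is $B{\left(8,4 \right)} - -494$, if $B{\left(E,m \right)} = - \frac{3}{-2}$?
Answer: $\frac{991}{2} \approx 495.5$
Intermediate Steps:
$B{\left(E,m \right)} = \frac{3}{2}$ ($B{\left(E,m \right)} = \left(-3\right) \left(- \frac{1}{2}\right) = \frac{3}{2}$)
$B{\left(8,4 \right)} - -494 = \frac{3}{2} - -494 = \frac{3}{2} + 494 = \frac{991}{2}$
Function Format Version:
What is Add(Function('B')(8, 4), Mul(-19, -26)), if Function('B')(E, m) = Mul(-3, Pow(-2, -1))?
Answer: Rational(991, 2) ≈ 495.50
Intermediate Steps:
Function('B')(E, m) = Rational(3, 2) (Function('B')(E, m) = Mul(-3, Rational(-1, 2)) = Rational(3, 2))
Add(Function('B')(8, 4), Mul(-19, -26)) = Add(Rational(3, 2), Mul(-19, -26)) = Add(Rational(3, 2), 494) = Rational(991, 2)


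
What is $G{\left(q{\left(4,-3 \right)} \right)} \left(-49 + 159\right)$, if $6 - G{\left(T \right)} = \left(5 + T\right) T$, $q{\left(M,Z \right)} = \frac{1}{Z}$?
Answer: $\frac{7480}{9} \approx 831.11$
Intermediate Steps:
$G{\left(T \right)} = 6 - T \left(5 + T\right)$ ($G{\left(T \right)} = 6 - \left(5 + T\right) T = 6 - T \left(5 + T\right)$)
$G{\left(q{\left(4,-3 \right)} \right)} \left(-49 + 159\right) = \left(6 - \left(\frac{1}{-3}\right)^{2} - \frac{5}{-3}\right) \left(-49 + 159\right) = \left(6 - \left(- \frac{1}{3}\right)^{2} - - \frac{5}{3}\right) 110 = \left(6 - \frac{1}{9} + \frac{5}{3}\right) 110 = \frac{68}{9} \cdot 110 = \frac{7480}{9}$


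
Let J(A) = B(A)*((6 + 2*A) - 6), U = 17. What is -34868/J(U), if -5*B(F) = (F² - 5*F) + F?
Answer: 87170/3757 ≈ 23.202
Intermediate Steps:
B(F) = -F²/5 + 4*F/5 (B(F) = -((F² - 5*F) + F)/5 = -(F² - 4*F)/5 = -F²/5 + 4*F/5)
J(A) = 2*A²*(4 - A)/5 (J(A) = (A*(4 - A)/5)*((6 + 2*A) - 6) = (A*(4 - A)/5)*(2*A) = 2*A²*(4 - A)/5)
-34868/J(U) = -34868*5/(578*(4 - 1*17)) = -34868*5/(578*(4 - 17)) = -34868/((⅖)*289*(-13)) = -34868/(-7514/5) = -34868*(-5/7514) = 87170/3757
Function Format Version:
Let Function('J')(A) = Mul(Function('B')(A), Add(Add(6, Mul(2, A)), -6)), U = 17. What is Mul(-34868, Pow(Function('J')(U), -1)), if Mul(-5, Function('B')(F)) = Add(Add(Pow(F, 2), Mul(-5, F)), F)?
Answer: Rational(87170, 3757) ≈ 23.202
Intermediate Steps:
Function('B')(F) = Add(Mul(Rational(-1, 5), Pow(F, 2)), Mul(Rational(4, 5), F)) (Function('B')(F) = Mul(Rational(-1, 5), Add(Add(Pow(F, 2), Mul(-5, F)), F)) = Mul(Rational(-1, 5), Add(Pow(F, 2), Mul(-4, F))) = Add(Mul(Rational(-1, 5), Pow(F, 2)), Mul(Rational(4, 5), F)))
Function('J')(A) = Mul(Rational(2, 5), Pow(A, 2), Add(4, Mul(-1, A))) (Function('J')(A) = Mul(Mul(Rational(1, 5), A, Add(4, Mul(-1, A))), Add(Add(6, Mul(2, A)), -6)) = Mul(Mul(Rational(1, 5), A, Add(4, Mul(-1, A))), Mul(2, A)) = Mul(Rational(2, 5), Pow(A, 2), Add(4, Mul(-1, A))))
Mul(-34868, Pow(Function('J')(U), -1)) = Mul(-34868, Pow(Mul(Rational(2, 5), Pow(17, 2), Add(4, Mul(-1, 17))), -1)) = Mul(-34868, Pow(Mul(Rational(2, 5), 289, Add(4, -17)), -1)) = Mul(-34868, Pow(Mul(Rational(2, 5), 289, -13), -1)) = Mul(-34868, Pow(Rational(-7514, 5), -1)) = Mul(-34868, Rational(-5, 7514)) = Rational(87170, 3757)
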